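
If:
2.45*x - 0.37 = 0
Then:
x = 0.15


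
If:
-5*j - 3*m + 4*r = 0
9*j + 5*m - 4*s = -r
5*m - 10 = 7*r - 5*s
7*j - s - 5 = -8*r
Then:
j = -175/1306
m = 1985/1306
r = 635/653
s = 2405/1306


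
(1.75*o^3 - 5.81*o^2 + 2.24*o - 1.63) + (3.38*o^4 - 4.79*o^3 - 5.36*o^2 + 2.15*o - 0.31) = 3.38*o^4 - 3.04*o^3 - 11.17*o^2 + 4.39*o - 1.94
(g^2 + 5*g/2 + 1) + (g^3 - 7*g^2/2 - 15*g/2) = g^3 - 5*g^2/2 - 5*g + 1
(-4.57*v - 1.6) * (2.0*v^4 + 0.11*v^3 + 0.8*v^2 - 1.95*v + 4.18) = -9.14*v^5 - 3.7027*v^4 - 3.832*v^3 + 7.6315*v^2 - 15.9826*v - 6.688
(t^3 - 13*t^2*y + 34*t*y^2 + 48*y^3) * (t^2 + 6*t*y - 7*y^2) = t^5 - 7*t^4*y - 51*t^3*y^2 + 343*t^2*y^3 + 50*t*y^4 - 336*y^5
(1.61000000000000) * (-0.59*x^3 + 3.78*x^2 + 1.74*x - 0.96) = -0.9499*x^3 + 6.0858*x^2 + 2.8014*x - 1.5456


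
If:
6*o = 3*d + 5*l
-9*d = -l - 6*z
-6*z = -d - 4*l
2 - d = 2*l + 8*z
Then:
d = 30/211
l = 48/211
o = 55/211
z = 37/211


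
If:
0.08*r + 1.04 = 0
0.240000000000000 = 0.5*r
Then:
No Solution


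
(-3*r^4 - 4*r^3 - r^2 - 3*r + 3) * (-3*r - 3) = 9*r^5 + 21*r^4 + 15*r^3 + 12*r^2 - 9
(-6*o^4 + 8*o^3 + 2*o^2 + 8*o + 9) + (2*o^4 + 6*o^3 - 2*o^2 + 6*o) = -4*o^4 + 14*o^3 + 14*o + 9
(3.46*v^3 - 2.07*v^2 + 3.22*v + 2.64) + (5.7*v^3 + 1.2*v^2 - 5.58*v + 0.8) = 9.16*v^3 - 0.87*v^2 - 2.36*v + 3.44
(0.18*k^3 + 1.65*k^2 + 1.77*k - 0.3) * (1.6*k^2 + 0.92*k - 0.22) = 0.288*k^5 + 2.8056*k^4 + 4.3104*k^3 + 0.7854*k^2 - 0.6654*k + 0.066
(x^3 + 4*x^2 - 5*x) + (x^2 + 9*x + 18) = x^3 + 5*x^2 + 4*x + 18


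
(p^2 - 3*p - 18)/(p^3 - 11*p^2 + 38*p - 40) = (p^2 - 3*p - 18)/(p^3 - 11*p^2 + 38*p - 40)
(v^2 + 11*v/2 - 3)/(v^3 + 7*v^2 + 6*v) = (v - 1/2)/(v*(v + 1))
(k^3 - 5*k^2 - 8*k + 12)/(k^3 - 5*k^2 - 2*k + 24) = (k^2 - 7*k + 6)/(k^2 - 7*k + 12)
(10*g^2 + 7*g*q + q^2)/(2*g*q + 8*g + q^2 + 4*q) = (5*g + q)/(q + 4)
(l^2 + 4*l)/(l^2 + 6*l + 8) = l/(l + 2)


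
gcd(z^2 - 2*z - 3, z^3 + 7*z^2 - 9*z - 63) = z - 3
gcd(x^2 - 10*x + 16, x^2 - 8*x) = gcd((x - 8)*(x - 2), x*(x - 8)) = x - 8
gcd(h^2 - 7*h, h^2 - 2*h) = h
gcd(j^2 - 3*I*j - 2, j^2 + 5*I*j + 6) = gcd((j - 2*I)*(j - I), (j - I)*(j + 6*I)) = j - I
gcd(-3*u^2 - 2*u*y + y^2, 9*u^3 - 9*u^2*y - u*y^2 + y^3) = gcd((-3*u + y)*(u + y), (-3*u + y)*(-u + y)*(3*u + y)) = -3*u + y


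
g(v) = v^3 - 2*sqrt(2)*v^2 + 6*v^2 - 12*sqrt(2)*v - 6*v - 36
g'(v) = 3*v^2 - 4*sqrt(2)*v + 12*v - 12*sqrt(2) - 6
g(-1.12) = -7.70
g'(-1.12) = -26.31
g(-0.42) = -25.87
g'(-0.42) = -25.11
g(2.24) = -60.30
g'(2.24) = 6.29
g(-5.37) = 23.96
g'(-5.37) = 29.48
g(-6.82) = -49.04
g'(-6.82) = 73.31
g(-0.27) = -29.59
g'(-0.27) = -24.46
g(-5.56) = 17.88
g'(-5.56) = 34.50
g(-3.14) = 36.44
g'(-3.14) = -13.31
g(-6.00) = 0.00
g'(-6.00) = 46.97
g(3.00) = -49.37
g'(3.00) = 23.06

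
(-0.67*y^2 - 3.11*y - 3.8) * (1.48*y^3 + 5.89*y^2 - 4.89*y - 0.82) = -0.9916*y^5 - 8.5491*y^4 - 20.6656*y^3 - 6.6247*y^2 + 21.1322*y + 3.116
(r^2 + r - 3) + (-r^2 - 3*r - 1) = -2*r - 4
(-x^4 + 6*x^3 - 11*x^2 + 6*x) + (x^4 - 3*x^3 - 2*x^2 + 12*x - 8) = 3*x^3 - 13*x^2 + 18*x - 8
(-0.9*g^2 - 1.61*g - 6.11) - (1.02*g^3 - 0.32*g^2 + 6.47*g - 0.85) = -1.02*g^3 - 0.58*g^2 - 8.08*g - 5.26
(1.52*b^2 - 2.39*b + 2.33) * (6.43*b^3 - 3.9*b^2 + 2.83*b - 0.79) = 9.7736*b^5 - 21.2957*b^4 + 28.6045*b^3 - 17.0515*b^2 + 8.482*b - 1.8407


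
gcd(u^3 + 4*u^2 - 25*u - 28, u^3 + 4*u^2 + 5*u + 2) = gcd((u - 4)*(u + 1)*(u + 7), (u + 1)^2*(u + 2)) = u + 1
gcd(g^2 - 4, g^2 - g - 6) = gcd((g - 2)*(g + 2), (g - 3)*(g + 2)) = g + 2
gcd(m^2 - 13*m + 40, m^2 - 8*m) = m - 8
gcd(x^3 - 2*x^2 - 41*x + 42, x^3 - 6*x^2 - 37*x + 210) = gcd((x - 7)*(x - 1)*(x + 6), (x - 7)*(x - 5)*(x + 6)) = x^2 - x - 42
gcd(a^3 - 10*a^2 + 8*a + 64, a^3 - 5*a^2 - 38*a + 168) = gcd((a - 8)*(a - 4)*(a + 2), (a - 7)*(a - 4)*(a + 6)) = a - 4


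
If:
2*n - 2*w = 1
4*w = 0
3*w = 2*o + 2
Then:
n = 1/2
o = -1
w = 0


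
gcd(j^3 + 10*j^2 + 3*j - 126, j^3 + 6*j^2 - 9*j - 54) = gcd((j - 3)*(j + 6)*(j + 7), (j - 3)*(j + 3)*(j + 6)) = j^2 + 3*j - 18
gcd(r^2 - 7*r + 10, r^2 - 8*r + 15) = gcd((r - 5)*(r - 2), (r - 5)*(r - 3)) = r - 5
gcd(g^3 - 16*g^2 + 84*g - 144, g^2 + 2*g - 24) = g - 4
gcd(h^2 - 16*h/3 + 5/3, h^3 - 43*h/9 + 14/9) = h - 1/3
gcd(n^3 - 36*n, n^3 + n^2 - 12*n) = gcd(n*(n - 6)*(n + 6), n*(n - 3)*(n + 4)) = n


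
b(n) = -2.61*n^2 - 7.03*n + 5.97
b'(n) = -5.22*n - 7.03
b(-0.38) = 8.26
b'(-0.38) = -5.05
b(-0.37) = 8.21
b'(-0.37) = -5.10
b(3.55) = -51.88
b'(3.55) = -25.56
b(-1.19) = 10.64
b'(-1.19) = -0.82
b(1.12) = -5.18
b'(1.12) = -12.88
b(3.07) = -40.21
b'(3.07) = -23.06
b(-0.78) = 9.87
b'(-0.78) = -2.96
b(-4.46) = -14.59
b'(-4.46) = 16.25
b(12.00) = -454.23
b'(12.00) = -69.67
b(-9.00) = -142.17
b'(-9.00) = 39.95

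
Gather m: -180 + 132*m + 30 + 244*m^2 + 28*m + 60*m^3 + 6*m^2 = 60*m^3 + 250*m^2 + 160*m - 150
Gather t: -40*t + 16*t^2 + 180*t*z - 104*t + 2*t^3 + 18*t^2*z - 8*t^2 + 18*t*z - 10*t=2*t^3 + t^2*(18*z + 8) + t*(198*z - 154)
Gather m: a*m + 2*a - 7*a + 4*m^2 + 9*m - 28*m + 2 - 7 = -5*a + 4*m^2 + m*(a - 19) - 5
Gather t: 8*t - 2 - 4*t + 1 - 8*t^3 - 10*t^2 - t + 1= -8*t^3 - 10*t^2 + 3*t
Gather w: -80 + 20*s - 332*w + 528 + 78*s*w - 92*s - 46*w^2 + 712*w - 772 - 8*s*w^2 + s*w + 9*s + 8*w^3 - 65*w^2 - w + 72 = -63*s + 8*w^3 + w^2*(-8*s - 111) + w*(79*s + 379) - 252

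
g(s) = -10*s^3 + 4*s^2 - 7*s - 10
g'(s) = -30*s^2 + 8*s - 7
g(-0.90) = 6.83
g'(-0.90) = -38.50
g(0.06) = -10.41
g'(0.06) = -6.63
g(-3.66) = 559.48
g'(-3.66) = -438.15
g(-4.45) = 981.57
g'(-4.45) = -636.68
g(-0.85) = 4.98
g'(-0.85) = -35.48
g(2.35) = -134.14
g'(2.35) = -153.88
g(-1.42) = 36.64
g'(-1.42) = -78.85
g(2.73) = -202.76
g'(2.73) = -208.75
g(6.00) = -2068.00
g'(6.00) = -1039.00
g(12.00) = -16798.00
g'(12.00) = -4231.00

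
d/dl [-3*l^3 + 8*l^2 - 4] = l*(16 - 9*l)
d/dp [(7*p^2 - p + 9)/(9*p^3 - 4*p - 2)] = ((1 - 14*p)*(-9*p^3 + 4*p + 2) - (27*p^2 - 4)*(7*p^2 - p + 9))/(-9*p^3 + 4*p + 2)^2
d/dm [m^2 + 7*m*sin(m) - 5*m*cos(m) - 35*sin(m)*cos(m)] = 5*m*sin(m) + 7*m*cos(m) + 2*m + 7*sin(m) - 5*cos(m) - 35*cos(2*m)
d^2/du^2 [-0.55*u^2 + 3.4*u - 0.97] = -1.10000000000000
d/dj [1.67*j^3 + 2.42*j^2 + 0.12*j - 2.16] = 5.01*j^2 + 4.84*j + 0.12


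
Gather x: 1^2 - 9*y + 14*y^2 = 14*y^2 - 9*y + 1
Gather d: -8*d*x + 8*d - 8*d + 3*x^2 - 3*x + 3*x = -8*d*x + 3*x^2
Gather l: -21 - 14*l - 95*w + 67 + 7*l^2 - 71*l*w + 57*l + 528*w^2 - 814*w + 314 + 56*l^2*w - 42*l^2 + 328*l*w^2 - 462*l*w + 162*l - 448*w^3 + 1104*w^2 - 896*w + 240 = l^2*(56*w - 35) + l*(328*w^2 - 533*w + 205) - 448*w^3 + 1632*w^2 - 1805*w + 600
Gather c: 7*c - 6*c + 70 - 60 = c + 10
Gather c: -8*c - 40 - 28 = -8*c - 68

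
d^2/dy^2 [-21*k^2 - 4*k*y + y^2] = 2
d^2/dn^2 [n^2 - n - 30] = 2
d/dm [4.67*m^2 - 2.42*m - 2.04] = 9.34*m - 2.42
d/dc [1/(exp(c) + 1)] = -1/(4*cosh(c/2)^2)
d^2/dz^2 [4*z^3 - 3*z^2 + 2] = 24*z - 6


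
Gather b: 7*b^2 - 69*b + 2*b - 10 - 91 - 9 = 7*b^2 - 67*b - 110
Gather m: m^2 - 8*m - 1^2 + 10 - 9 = m^2 - 8*m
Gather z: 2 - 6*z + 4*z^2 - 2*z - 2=4*z^2 - 8*z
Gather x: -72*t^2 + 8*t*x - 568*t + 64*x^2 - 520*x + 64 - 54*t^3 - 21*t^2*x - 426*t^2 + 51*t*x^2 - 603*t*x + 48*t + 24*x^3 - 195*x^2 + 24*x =-54*t^3 - 498*t^2 - 520*t + 24*x^3 + x^2*(51*t - 131) + x*(-21*t^2 - 595*t - 496) + 64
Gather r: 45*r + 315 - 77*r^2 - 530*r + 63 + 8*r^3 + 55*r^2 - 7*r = 8*r^3 - 22*r^2 - 492*r + 378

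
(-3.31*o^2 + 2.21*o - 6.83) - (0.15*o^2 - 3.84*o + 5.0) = -3.46*o^2 + 6.05*o - 11.83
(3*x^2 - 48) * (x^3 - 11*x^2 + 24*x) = 3*x^5 - 33*x^4 + 24*x^3 + 528*x^2 - 1152*x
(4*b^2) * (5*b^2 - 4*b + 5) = 20*b^4 - 16*b^3 + 20*b^2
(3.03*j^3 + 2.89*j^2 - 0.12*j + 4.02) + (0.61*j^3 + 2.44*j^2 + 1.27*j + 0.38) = 3.64*j^3 + 5.33*j^2 + 1.15*j + 4.4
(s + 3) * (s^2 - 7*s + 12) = s^3 - 4*s^2 - 9*s + 36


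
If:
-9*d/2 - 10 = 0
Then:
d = -20/9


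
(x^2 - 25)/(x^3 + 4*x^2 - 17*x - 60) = (x - 5)/(x^2 - x - 12)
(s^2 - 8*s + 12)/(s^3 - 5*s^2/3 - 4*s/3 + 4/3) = 3*(s - 6)/(3*s^2 + s - 2)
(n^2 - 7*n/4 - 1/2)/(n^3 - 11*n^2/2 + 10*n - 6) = (4*n + 1)/(2*(2*n^2 - 7*n + 6))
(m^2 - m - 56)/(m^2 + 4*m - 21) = (m - 8)/(m - 3)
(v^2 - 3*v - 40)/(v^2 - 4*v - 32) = (v + 5)/(v + 4)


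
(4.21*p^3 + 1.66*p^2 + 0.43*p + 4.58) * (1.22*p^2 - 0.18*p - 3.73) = 5.1362*p^5 + 1.2674*p^4 - 15.4775*p^3 - 0.6816*p^2 - 2.4283*p - 17.0834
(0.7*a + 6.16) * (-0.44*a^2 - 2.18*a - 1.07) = -0.308*a^3 - 4.2364*a^2 - 14.1778*a - 6.5912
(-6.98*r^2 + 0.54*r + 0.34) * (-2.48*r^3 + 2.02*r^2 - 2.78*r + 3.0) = 17.3104*r^5 - 15.4388*r^4 + 19.652*r^3 - 21.7544*r^2 + 0.6748*r + 1.02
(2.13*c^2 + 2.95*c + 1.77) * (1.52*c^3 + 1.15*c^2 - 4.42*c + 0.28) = 3.2376*c^5 + 6.9335*c^4 - 3.3317*c^3 - 10.4071*c^2 - 6.9974*c + 0.4956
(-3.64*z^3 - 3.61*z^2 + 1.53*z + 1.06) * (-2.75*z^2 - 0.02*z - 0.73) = 10.01*z^5 + 10.0003*z^4 - 1.4781*z^3 - 0.3103*z^2 - 1.1381*z - 0.7738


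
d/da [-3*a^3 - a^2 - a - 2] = -9*a^2 - 2*a - 1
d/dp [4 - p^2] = -2*p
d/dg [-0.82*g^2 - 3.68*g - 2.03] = -1.64*g - 3.68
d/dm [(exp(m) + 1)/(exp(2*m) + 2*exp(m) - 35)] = (-2*(exp(m) + 1)^2 + exp(2*m) + 2*exp(m) - 35)*exp(m)/(exp(2*m) + 2*exp(m) - 35)^2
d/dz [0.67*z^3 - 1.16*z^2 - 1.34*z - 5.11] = 2.01*z^2 - 2.32*z - 1.34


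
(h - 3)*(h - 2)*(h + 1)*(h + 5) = h^4 + h^3 - 19*h^2 + 11*h + 30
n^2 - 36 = (n - 6)*(n + 6)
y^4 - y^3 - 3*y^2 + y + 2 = (y - 2)*(y - 1)*(y + 1)^2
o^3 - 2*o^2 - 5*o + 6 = (o - 3)*(o - 1)*(o + 2)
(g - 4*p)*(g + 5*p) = g^2 + g*p - 20*p^2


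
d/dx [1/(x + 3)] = -1/(x + 3)^2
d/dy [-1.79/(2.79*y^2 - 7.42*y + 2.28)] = (9.9882*y - 13.2818)/(2.79*y^2 - 7.42*y + 2.28)^2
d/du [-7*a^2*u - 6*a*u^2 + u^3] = -7*a^2 - 12*a*u + 3*u^2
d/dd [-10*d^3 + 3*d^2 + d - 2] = -30*d^2 + 6*d + 1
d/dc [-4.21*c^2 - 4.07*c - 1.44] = -8.42*c - 4.07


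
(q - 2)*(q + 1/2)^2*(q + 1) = q^4 - 11*q^2/4 - 9*q/4 - 1/2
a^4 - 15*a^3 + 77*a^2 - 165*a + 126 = (a - 7)*(a - 3)^2*(a - 2)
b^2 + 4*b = b*(b + 4)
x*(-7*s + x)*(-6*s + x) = 42*s^2*x - 13*s*x^2 + x^3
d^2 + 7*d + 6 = (d + 1)*(d + 6)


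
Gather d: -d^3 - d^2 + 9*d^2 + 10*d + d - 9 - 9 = -d^3 + 8*d^2 + 11*d - 18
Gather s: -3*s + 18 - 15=3 - 3*s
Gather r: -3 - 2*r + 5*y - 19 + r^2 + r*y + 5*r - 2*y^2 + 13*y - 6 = r^2 + r*(y + 3) - 2*y^2 + 18*y - 28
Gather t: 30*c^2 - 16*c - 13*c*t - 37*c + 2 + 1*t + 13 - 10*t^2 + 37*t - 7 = 30*c^2 - 53*c - 10*t^2 + t*(38 - 13*c) + 8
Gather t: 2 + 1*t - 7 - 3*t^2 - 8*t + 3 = -3*t^2 - 7*t - 2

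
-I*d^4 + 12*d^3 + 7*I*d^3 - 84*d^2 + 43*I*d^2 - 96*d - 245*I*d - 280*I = (d - 8)*(d + 5*I)*(d + 7*I)*(-I*d - I)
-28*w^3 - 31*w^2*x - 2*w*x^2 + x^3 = (-7*w + x)*(w + x)*(4*w + x)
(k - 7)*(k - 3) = k^2 - 10*k + 21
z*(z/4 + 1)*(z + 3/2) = z^3/4 + 11*z^2/8 + 3*z/2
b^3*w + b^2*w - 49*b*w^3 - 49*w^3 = (b - 7*w)*(b + 7*w)*(b*w + w)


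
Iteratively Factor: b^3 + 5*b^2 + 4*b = (b + 4)*(b^2 + b) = b*(b + 4)*(b + 1)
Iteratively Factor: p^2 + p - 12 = (p - 3)*(p + 4)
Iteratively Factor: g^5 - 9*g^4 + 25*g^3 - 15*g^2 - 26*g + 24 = (g - 4)*(g^4 - 5*g^3 + 5*g^2 + 5*g - 6) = (g - 4)*(g - 3)*(g^3 - 2*g^2 - g + 2) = (g - 4)*(g - 3)*(g - 1)*(g^2 - g - 2) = (g - 4)*(g - 3)*(g - 2)*(g - 1)*(g + 1)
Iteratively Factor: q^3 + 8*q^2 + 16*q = (q)*(q^2 + 8*q + 16) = q*(q + 4)*(q + 4)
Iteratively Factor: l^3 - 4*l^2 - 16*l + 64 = (l + 4)*(l^2 - 8*l + 16) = (l - 4)*(l + 4)*(l - 4)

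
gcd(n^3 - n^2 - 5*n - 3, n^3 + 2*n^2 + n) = n^2 + 2*n + 1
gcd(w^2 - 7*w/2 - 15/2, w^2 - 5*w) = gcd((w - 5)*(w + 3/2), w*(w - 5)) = w - 5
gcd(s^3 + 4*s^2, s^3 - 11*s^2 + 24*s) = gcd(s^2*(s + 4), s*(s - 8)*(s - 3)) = s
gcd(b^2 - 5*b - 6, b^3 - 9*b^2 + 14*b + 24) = b^2 - 5*b - 6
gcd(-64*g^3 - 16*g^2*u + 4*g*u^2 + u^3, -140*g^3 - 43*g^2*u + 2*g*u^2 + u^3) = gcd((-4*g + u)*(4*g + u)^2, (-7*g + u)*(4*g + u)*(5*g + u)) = 4*g + u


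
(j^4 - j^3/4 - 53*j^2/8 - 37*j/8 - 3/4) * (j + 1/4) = j^5 - 107*j^3/16 - 201*j^2/32 - 61*j/32 - 3/16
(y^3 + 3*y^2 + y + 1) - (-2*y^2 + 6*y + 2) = y^3 + 5*y^2 - 5*y - 1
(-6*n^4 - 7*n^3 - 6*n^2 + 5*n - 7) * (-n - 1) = 6*n^5 + 13*n^4 + 13*n^3 + n^2 + 2*n + 7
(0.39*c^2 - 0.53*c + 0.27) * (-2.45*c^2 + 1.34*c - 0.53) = -0.9555*c^4 + 1.8211*c^3 - 1.5784*c^2 + 0.6427*c - 0.1431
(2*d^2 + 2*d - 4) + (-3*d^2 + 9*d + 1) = -d^2 + 11*d - 3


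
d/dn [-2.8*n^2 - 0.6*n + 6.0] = -5.6*n - 0.6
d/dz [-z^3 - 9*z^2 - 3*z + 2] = -3*z^2 - 18*z - 3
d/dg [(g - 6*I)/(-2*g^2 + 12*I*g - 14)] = (g^2 - 12*I*g - 43)/(2*(g^4 - 12*I*g^3 - 22*g^2 - 84*I*g + 49))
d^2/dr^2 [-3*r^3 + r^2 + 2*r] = 2 - 18*r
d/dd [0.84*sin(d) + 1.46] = 0.84*cos(d)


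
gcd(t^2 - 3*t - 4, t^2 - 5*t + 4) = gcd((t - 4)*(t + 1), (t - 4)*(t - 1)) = t - 4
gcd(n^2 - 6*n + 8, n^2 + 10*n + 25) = 1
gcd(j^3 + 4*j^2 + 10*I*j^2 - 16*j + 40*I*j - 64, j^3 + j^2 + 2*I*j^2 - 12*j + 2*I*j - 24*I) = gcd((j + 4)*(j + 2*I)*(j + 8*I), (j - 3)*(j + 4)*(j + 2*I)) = j^2 + j*(4 + 2*I) + 8*I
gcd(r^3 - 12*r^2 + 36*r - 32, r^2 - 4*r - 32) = r - 8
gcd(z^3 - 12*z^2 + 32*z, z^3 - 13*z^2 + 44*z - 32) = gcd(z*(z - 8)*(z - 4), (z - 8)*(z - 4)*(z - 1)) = z^2 - 12*z + 32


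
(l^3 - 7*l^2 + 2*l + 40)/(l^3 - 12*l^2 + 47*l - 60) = (l + 2)/(l - 3)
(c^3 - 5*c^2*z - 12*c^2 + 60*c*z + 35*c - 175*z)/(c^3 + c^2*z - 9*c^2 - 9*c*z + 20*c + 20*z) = (c^2 - 5*c*z - 7*c + 35*z)/(c^2 + c*z - 4*c - 4*z)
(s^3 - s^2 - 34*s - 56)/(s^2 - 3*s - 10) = (s^2 - 3*s - 28)/(s - 5)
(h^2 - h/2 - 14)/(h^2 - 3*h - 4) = (h + 7/2)/(h + 1)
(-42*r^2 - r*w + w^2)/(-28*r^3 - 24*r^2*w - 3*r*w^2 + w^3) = (6*r + w)/(4*r^2 + 4*r*w + w^2)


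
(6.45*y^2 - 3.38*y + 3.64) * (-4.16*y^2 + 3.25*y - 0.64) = -26.832*y^4 + 35.0233*y^3 - 30.2554*y^2 + 13.9932*y - 2.3296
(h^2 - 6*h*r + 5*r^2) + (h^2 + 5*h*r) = 2*h^2 - h*r + 5*r^2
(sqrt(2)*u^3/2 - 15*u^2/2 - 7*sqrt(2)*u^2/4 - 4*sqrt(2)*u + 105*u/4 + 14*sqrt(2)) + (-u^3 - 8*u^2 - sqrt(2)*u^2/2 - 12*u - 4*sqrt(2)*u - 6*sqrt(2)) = -u^3 + sqrt(2)*u^3/2 - 31*u^2/2 - 9*sqrt(2)*u^2/4 - 8*sqrt(2)*u + 57*u/4 + 8*sqrt(2)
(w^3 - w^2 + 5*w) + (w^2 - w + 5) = w^3 + 4*w + 5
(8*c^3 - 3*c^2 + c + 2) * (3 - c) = -8*c^4 + 27*c^3 - 10*c^2 + c + 6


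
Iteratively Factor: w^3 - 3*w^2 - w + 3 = (w + 1)*(w^2 - 4*w + 3) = (w - 3)*(w + 1)*(w - 1)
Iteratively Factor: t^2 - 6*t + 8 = (t - 4)*(t - 2)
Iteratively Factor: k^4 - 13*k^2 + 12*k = (k - 1)*(k^3 + k^2 - 12*k) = (k - 3)*(k - 1)*(k^2 + 4*k) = k*(k - 3)*(k - 1)*(k + 4)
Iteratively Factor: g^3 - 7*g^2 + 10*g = (g)*(g^2 - 7*g + 10) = g*(g - 2)*(g - 5)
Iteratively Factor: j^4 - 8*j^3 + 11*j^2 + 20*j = (j + 1)*(j^3 - 9*j^2 + 20*j) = (j - 5)*(j + 1)*(j^2 - 4*j) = (j - 5)*(j - 4)*(j + 1)*(j)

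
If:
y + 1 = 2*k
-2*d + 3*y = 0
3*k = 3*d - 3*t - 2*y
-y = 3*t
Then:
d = 9/8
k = 7/8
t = -1/4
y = 3/4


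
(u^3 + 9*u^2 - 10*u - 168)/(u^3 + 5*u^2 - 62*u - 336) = (u - 4)/(u - 8)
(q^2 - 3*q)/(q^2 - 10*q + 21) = q/(q - 7)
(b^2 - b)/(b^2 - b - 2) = b*(1 - b)/(-b^2 + b + 2)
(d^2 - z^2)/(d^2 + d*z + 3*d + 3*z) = (d - z)/(d + 3)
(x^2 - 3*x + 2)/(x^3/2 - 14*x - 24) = 2*(-x^2 + 3*x - 2)/(-x^3 + 28*x + 48)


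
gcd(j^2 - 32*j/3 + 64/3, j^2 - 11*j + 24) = j - 8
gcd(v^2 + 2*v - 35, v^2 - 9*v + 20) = v - 5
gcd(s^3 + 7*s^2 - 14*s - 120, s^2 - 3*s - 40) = s + 5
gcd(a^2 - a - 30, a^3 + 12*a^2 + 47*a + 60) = a + 5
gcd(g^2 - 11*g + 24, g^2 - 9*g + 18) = g - 3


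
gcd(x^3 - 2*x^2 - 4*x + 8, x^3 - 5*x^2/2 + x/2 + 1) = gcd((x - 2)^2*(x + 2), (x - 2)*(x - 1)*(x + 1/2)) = x - 2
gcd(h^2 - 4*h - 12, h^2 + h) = 1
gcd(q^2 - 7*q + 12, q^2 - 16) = q - 4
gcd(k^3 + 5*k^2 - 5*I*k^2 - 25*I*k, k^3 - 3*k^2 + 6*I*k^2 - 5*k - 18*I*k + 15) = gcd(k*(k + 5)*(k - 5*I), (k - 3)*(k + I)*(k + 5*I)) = 1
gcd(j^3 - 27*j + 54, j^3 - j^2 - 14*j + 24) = j - 3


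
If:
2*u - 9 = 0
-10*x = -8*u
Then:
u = 9/2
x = 18/5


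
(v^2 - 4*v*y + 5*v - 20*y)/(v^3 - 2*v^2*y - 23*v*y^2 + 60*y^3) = (-v - 5)/(-v^2 - 2*v*y + 15*y^2)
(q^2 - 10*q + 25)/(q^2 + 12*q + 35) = (q^2 - 10*q + 25)/(q^2 + 12*q + 35)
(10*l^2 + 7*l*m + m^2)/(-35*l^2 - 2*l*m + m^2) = (-2*l - m)/(7*l - m)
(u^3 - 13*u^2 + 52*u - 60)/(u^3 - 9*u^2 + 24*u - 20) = (u - 6)/(u - 2)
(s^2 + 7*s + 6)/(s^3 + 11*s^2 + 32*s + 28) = (s^2 + 7*s + 6)/(s^3 + 11*s^2 + 32*s + 28)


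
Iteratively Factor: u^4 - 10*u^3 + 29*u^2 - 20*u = (u - 4)*(u^3 - 6*u^2 + 5*u) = (u - 4)*(u - 1)*(u^2 - 5*u) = (u - 5)*(u - 4)*(u - 1)*(u)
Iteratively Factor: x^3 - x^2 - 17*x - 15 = (x + 3)*(x^2 - 4*x - 5) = (x + 1)*(x + 3)*(x - 5)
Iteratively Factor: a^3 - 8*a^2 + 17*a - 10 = (a - 1)*(a^2 - 7*a + 10) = (a - 5)*(a - 1)*(a - 2)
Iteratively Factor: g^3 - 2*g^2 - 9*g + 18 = (g + 3)*(g^2 - 5*g + 6) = (g - 3)*(g + 3)*(g - 2)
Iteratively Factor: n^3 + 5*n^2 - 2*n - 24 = (n + 3)*(n^2 + 2*n - 8) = (n + 3)*(n + 4)*(n - 2)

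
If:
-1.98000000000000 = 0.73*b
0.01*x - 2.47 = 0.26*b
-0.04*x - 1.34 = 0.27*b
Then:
No Solution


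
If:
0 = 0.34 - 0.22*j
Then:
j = 1.55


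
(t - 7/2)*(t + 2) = t^2 - 3*t/2 - 7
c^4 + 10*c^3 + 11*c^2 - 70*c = c*(c - 2)*(c + 5)*(c + 7)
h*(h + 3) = h^2 + 3*h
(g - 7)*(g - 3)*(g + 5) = g^3 - 5*g^2 - 29*g + 105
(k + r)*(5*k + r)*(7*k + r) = 35*k^3 + 47*k^2*r + 13*k*r^2 + r^3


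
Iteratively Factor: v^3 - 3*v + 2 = (v - 1)*(v^2 + v - 2) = (v - 1)*(v + 2)*(v - 1)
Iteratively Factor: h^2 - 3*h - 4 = (h - 4)*(h + 1)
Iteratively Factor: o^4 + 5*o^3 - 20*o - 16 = (o - 2)*(o^3 + 7*o^2 + 14*o + 8) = (o - 2)*(o + 4)*(o^2 + 3*o + 2) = (o - 2)*(o + 2)*(o + 4)*(o + 1)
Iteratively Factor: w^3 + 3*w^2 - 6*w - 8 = (w + 4)*(w^2 - w - 2) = (w + 1)*(w + 4)*(w - 2)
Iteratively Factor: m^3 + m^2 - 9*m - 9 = (m + 3)*(m^2 - 2*m - 3) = (m - 3)*(m + 3)*(m + 1)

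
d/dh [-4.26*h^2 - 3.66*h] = -8.52*h - 3.66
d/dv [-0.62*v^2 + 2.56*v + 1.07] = 2.56 - 1.24*v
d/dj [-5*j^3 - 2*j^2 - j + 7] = -15*j^2 - 4*j - 1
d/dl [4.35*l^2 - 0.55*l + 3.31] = 8.7*l - 0.55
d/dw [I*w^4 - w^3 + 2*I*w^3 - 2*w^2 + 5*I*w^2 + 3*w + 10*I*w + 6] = 4*I*w^3 + w^2*(-3 + 6*I) + w*(-4 + 10*I) + 3 + 10*I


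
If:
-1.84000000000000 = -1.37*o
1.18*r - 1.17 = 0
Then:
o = 1.34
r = 0.99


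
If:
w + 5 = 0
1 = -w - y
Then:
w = -5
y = 4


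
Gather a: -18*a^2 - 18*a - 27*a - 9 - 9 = -18*a^2 - 45*a - 18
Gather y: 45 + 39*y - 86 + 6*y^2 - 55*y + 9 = 6*y^2 - 16*y - 32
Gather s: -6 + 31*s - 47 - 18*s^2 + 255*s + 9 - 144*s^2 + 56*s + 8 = -162*s^2 + 342*s - 36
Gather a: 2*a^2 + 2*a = 2*a^2 + 2*a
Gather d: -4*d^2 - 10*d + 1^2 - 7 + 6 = -4*d^2 - 10*d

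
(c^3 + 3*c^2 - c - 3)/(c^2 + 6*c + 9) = (c^2 - 1)/(c + 3)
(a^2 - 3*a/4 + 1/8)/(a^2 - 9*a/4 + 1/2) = (a - 1/2)/(a - 2)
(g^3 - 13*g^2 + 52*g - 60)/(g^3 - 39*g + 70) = (g - 6)/(g + 7)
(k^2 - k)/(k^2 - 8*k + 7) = k/(k - 7)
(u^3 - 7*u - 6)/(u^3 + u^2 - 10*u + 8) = (u^3 - 7*u - 6)/(u^3 + u^2 - 10*u + 8)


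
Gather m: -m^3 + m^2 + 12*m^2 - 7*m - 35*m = -m^3 + 13*m^2 - 42*m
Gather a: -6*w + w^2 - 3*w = w^2 - 9*w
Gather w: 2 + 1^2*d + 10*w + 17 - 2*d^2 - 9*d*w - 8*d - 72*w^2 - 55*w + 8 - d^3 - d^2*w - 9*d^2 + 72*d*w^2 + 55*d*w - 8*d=-d^3 - 11*d^2 - 15*d + w^2*(72*d - 72) + w*(-d^2 + 46*d - 45) + 27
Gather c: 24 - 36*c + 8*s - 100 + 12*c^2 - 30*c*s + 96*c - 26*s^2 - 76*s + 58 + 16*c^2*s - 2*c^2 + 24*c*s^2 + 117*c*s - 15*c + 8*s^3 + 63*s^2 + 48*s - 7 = c^2*(16*s + 10) + c*(24*s^2 + 87*s + 45) + 8*s^3 + 37*s^2 - 20*s - 25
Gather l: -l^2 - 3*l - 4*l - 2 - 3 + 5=-l^2 - 7*l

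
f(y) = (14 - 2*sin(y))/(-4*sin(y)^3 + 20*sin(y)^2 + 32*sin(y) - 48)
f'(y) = (14 - 2*sin(y))*(12*sin(y)^2*cos(y) - 40*sin(y)*cos(y) - 32*cos(y))/(-4*sin(y)^3 + 20*sin(y)^2 + 32*sin(y) - 48)^2 - 2*cos(y)/(-4*sin(y)^3 + 20*sin(y)^2 + 32*sin(y) - 48) = (-sin(y)^3 + 13*sin(y)^2 - 35*sin(y) - 22)*cos(y)/((sin(y) - 6)^2*(sin(y) - 1)^2*(sin(y) + 2)^2)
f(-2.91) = -0.27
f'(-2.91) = 0.07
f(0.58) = -0.51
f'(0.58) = -0.79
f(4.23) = -0.27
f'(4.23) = -0.04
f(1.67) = -40.74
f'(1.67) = 819.42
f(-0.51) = -0.26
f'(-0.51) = -0.01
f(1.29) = -5.17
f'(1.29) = -36.13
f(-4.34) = -2.98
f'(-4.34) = 15.48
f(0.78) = -0.74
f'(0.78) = -1.60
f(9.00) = -0.42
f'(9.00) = 0.50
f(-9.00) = -0.26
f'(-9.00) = 0.02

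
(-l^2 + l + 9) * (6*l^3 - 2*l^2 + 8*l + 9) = -6*l^5 + 8*l^4 + 44*l^3 - 19*l^2 + 81*l + 81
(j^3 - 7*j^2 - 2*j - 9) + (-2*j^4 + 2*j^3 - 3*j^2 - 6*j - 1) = -2*j^4 + 3*j^3 - 10*j^2 - 8*j - 10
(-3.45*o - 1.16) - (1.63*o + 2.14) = -5.08*o - 3.3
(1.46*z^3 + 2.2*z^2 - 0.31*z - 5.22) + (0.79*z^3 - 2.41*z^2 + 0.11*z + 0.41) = 2.25*z^3 - 0.21*z^2 - 0.2*z - 4.81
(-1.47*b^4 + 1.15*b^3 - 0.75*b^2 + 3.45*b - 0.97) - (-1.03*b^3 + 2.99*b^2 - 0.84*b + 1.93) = -1.47*b^4 + 2.18*b^3 - 3.74*b^2 + 4.29*b - 2.9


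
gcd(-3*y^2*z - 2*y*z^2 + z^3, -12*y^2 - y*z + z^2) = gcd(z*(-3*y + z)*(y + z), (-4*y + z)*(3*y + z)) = 1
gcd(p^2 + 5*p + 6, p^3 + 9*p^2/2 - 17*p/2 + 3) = 1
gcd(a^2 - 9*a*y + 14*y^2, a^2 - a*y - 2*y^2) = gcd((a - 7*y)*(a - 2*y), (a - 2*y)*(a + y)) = -a + 2*y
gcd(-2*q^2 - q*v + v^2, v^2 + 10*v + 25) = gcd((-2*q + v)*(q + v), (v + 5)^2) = 1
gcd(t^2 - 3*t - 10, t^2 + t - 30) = t - 5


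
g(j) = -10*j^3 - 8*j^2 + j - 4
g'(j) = -30*j^2 - 16*j + 1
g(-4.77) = 894.52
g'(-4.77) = -605.27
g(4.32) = -955.19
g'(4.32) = -627.99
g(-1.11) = -1.29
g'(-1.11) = -18.20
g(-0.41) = -5.07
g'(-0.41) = 2.52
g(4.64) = -1170.57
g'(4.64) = -719.13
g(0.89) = -16.50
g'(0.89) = -37.00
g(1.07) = -24.34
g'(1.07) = -50.47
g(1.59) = -62.83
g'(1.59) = -100.28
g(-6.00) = 1862.00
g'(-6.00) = -983.00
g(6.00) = -2446.00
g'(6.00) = -1175.00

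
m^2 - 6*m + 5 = (m - 5)*(m - 1)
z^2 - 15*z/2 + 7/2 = (z - 7)*(z - 1/2)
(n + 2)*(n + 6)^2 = n^3 + 14*n^2 + 60*n + 72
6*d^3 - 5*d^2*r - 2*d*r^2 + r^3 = (-3*d + r)*(-d + r)*(2*d + r)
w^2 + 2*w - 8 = (w - 2)*(w + 4)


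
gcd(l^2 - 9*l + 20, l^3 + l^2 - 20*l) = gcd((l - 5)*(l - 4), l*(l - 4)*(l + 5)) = l - 4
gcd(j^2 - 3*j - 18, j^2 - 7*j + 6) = j - 6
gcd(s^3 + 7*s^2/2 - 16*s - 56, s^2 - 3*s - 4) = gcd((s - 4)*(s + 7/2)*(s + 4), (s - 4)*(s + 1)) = s - 4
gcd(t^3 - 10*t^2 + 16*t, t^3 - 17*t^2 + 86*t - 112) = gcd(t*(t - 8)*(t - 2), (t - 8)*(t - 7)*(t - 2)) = t^2 - 10*t + 16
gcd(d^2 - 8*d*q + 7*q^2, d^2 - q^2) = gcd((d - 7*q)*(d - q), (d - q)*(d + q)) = -d + q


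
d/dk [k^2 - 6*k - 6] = 2*k - 6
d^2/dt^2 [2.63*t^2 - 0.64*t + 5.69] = 5.26000000000000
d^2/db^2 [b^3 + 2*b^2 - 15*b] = 6*b + 4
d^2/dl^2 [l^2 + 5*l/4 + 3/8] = 2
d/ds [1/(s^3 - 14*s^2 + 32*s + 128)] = (-3*s^2 + 28*s - 32)/(s^3 - 14*s^2 + 32*s + 128)^2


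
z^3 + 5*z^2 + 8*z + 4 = (z + 1)*(z + 2)^2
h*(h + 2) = h^2 + 2*h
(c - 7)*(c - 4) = c^2 - 11*c + 28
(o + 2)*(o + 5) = o^2 + 7*o + 10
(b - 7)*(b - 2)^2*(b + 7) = b^4 - 4*b^3 - 45*b^2 + 196*b - 196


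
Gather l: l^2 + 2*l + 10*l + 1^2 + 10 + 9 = l^2 + 12*l + 20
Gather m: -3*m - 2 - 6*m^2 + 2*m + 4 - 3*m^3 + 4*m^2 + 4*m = -3*m^3 - 2*m^2 + 3*m + 2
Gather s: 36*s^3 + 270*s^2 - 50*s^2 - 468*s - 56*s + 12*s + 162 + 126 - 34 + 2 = 36*s^3 + 220*s^2 - 512*s + 256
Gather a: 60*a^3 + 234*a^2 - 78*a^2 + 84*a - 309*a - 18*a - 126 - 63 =60*a^3 + 156*a^2 - 243*a - 189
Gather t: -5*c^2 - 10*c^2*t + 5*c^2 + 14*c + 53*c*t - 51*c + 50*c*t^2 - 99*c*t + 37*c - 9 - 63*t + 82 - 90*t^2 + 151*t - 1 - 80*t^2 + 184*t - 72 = t^2*(50*c - 170) + t*(-10*c^2 - 46*c + 272)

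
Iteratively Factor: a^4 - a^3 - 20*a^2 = (a - 5)*(a^3 + 4*a^2) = a*(a - 5)*(a^2 + 4*a) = a*(a - 5)*(a + 4)*(a)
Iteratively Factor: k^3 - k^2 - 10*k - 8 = (k + 2)*(k^2 - 3*k - 4) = (k + 1)*(k + 2)*(k - 4)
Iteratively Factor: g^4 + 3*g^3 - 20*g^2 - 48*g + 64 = (g + 4)*(g^3 - g^2 - 16*g + 16) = (g - 1)*(g + 4)*(g^2 - 16) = (g - 4)*(g - 1)*(g + 4)*(g + 4)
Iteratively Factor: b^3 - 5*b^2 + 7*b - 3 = (b - 1)*(b^2 - 4*b + 3) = (b - 1)^2*(b - 3)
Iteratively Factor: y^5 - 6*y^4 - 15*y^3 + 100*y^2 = (y)*(y^4 - 6*y^3 - 15*y^2 + 100*y) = y^2*(y^3 - 6*y^2 - 15*y + 100) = y^2*(y - 5)*(y^2 - y - 20) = y^2*(y - 5)*(y + 4)*(y - 5)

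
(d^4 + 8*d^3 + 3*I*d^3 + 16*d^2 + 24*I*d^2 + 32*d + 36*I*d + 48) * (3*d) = 3*d^5 + 24*d^4 + 9*I*d^4 + 48*d^3 + 72*I*d^3 + 96*d^2 + 108*I*d^2 + 144*d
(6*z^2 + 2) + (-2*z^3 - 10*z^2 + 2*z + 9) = -2*z^3 - 4*z^2 + 2*z + 11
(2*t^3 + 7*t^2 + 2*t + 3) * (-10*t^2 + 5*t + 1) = -20*t^5 - 60*t^4 + 17*t^3 - 13*t^2 + 17*t + 3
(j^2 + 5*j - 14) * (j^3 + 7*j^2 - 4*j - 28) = j^5 + 12*j^4 + 17*j^3 - 146*j^2 - 84*j + 392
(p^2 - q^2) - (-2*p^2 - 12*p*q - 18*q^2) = 3*p^2 + 12*p*q + 17*q^2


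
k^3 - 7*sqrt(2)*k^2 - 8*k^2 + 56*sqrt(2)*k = k*(k - 8)*(k - 7*sqrt(2))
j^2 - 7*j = j*(j - 7)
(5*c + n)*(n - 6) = 5*c*n - 30*c + n^2 - 6*n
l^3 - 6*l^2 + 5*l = l*(l - 5)*(l - 1)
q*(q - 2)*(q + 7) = q^3 + 5*q^2 - 14*q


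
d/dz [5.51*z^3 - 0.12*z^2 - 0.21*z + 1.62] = 16.53*z^2 - 0.24*z - 0.21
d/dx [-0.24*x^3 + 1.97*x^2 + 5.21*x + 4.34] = -0.72*x^2 + 3.94*x + 5.21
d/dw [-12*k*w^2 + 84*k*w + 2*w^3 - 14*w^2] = -24*k*w + 84*k + 6*w^2 - 28*w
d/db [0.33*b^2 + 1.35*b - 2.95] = 0.66*b + 1.35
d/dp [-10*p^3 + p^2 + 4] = 2*p*(1 - 15*p)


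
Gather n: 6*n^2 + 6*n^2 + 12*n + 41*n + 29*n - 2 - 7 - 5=12*n^2 + 82*n - 14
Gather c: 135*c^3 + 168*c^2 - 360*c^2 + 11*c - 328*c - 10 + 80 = 135*c^3 - 192*c^2 - 317*c + 70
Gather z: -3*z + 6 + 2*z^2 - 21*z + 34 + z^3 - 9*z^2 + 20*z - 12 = z^3 - 7*z^2 - 4*z + 28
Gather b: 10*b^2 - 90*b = 10*b^2 - 90*b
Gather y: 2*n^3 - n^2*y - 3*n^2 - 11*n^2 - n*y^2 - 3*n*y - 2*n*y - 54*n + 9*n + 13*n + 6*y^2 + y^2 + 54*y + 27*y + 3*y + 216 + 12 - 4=2*n^3 - 14*n^2 - 32*n + y^2*(7 - n) + y*(-n^2 - 5*n + 84) + 224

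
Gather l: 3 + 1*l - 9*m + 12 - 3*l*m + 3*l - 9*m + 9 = l*(4 - 3*m) - 18*m + 24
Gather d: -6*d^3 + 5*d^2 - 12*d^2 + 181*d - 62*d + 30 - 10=-6*d^3 - 7*d^2 + 119*d + 20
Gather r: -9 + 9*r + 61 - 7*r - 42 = 2*r + 10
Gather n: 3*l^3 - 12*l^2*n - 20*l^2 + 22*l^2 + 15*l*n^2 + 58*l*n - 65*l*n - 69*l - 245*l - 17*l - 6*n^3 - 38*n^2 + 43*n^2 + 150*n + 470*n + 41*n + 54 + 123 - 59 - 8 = 3*l^3 + 2*l^2 - 331*l - 6*n^3 + n^2*(15*l + 5) + n*(-12*l^2 - 7*l + 661) + 110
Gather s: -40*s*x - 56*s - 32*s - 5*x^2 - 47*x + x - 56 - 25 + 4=s*(-40*x - 88) - 5*x^2 - 46*x - 77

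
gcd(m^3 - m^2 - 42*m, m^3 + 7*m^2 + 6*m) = m^2 + 6*m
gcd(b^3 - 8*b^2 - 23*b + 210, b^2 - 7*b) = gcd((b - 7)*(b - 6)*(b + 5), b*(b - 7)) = b - 7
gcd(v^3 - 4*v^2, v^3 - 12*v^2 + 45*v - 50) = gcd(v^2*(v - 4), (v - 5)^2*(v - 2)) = 1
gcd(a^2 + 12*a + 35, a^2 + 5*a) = a + 5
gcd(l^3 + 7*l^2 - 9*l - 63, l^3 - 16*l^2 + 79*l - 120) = l - 3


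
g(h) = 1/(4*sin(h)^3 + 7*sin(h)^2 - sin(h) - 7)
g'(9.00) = 0.18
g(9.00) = -0.17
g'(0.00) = 0.02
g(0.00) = -0.14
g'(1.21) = -3.70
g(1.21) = 0.68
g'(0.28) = -0.08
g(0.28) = -0.15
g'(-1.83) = -0.09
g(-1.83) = -0.32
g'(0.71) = -0.79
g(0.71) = -0.28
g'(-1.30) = 0.09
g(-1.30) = -0.32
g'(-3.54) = 0.15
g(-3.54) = -0.16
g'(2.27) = 3.08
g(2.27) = -0.53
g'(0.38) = -0.14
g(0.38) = -0.16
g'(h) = (-12*sin(h)^2*cos(h) - 14*sin(h)*cos(h) + cos(h))/(4*sin(h)^3 + 7*sin(h)^2 - sin(h) - 7)^2 = (-12*sin(h)^2 - 14*sin(h) + 1)*cos(h)/(4*sin(h)^3 + 7*sin(h)^2 - sin(h) - 7)^2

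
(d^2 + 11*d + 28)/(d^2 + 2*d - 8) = (d + 7)/(d - 2)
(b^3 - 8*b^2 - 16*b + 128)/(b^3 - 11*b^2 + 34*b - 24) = (b^2 - 4*b - 32)/(b^2 - 7*b + 6)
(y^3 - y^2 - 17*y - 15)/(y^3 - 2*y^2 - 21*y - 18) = (y - 5)/(y - 6)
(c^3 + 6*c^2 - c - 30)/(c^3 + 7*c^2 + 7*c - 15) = (c - 2)/(c - 1)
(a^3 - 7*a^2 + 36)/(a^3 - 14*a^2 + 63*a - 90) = (a + 2)/(a - 5)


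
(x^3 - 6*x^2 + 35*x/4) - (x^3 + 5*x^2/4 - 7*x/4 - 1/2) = -29*x^2/4 + 21*x/2 + 1/2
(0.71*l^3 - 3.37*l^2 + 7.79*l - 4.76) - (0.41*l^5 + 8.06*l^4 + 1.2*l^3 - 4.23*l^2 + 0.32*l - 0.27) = -0.41*l^5 - 8.06*l^4 - 0.49*l^3 + 0.86*l^2 + 7.47*l - 4.49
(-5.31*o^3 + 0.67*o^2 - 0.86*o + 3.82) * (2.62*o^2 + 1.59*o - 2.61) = -13.9122*o^5 - 6.6875*o^4 + 12.6712*o^3 + 6.8923*o^2 + 8.3184*o - 9.9702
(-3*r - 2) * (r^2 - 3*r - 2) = -3*r^3 + 7*r^2 + 12*r + 4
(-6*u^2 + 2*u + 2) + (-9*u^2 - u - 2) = -15*u^2 + u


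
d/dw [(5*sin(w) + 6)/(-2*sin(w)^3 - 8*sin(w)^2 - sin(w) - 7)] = (20*sin(w)^3 + 76*sin(w)^2 + 96*sin(w) - 29)*cos(w)/(2*sin(w)^3 + 8*sin(w)^2 + sin(w) + 7)^2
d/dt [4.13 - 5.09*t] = -5.09000000000000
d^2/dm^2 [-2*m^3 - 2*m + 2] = -12*m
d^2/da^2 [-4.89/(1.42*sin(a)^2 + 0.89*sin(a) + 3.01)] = (39.440784*sin(a)^4 + 18.539946*sin(a)^3 - 138.891159*sin(a)^2 - 50.179713*sin(a) + 34.054938)/(1.42*sin(a)^2 + 0.89*sin(a) + 3.01)^3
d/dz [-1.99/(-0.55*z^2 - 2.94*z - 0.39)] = (-2.189*z - 5.8506)/(0.55*z^2 + 2.94*z + 0.39)^2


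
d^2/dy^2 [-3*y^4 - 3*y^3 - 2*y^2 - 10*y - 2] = -36*y^2 - 18*y - 4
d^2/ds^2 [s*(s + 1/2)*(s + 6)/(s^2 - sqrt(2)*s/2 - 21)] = 2*(13*sqrt(2)*s^3 + 98*s^3 + 126*sqrt(2)*s^2 + 1638*s^2 + 6048*s - 126*sqrt(2) + 11466)/(4*s^6 - 6*sqrt(2)*s^5 - 246*s^4 + 251*sqrt(2)*s^3 + 5166*s^2 - 2646*sqrt(2)*s - 37044)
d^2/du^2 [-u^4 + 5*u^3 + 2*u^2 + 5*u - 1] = -12*u^2 + 30*u + 4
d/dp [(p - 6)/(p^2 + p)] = (-p^2 + 12*p + 6)/(p^2*(p^2 + 2*p + 1))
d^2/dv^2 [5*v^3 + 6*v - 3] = 30*v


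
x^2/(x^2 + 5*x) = x/(x + 5)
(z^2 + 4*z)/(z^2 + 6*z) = (z + 4)/(z + 6)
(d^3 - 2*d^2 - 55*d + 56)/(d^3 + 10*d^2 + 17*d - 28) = (d - 8)/(d + 4)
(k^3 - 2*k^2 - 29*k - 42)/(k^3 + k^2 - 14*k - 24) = (k - 7)/(k - 4)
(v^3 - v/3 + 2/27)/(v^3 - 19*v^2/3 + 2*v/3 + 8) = (27*v^3 - 9*v + 2)/(9*(3*v^3 - 19*v^2 + 2*v + 24))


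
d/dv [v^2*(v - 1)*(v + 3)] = 2*v*(2*v^2 + 3*v - 3)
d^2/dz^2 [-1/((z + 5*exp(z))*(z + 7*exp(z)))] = (7*(z + 5*exp(z))^2*(z + 7*exp(z))*exp(z) - 2*(z + 5*exp(z))^2*(7*exp(z) + 1)^2 + 5*(z + 5*exp(z))*(z + 7*exp(z))^2*exp(z) - 2*(z + 5*exp(z))*(z + 7*exp(z))*(5*exp(z) + 1)*(7*exp(z) + 1) - 2*(z + 7*exp(z))^2*(5*exp(z) + 1)^2)/((z + 5*exp(z))^3*(z + 7*exp(z))^3)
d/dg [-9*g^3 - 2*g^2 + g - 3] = -27*g^2 - 4*g + 1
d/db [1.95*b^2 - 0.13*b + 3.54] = 3.9*b - 0.13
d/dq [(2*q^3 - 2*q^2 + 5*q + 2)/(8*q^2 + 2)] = (8*q^4 - 14*q^2 - 20*q + 5)/(2*(16*q^4 + 8*q^2 + 1))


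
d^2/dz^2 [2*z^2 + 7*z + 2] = 4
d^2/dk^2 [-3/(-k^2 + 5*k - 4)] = 6*(-k^2 + 5*k + (2*k - 5)^2 - 4)/(k^2 - 5*k + 4)^3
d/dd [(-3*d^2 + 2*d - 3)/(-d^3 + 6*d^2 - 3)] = (-3*d*(d - 4)*(3*d^2 - 2*d + 3) + 2*(3*d - 1)*(d^3 - 6*d^2 + 3))/(d^3 - 6*d^2 + 3)^2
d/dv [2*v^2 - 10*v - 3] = 4*v - 10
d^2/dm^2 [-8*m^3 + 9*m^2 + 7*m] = 18 - 48*m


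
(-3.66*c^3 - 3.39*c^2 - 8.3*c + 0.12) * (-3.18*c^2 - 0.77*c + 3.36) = 11.6388*c^5 + 13.5984*c^4 + 16.7067*c^3 - 5.381*c^2 - 27.9804*c + 0.4032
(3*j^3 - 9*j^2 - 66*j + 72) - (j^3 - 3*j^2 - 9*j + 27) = 2*j^3 - 6*j^2 - 57*j + 45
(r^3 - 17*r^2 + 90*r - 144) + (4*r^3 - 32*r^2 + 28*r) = 5*r^3 - 49*r^2 + 118*r - 144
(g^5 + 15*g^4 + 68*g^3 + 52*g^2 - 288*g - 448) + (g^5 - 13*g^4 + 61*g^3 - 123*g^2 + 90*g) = 2*g^5 + 2*g^4 + 129*g^3 - 71*g^2 - 198*g - 448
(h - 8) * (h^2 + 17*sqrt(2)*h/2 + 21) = h^3 - 8*h^2 + 17*sqrt(2)*h^2/2 - 68*sqrt(2)*h + 21*h - 168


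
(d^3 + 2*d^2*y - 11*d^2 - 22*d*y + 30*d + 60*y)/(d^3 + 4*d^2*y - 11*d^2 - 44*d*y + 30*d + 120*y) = (d + 2*y)/(d + 4*y)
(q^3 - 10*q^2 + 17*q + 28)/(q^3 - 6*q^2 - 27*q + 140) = (q + 1)/(q + 5)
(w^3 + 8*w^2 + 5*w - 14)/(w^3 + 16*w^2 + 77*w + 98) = (w - 1)/(w + 7)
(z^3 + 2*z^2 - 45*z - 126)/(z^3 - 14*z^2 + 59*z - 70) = (z^2 + 9*z + 18)/(z^2 - 7*z + 10)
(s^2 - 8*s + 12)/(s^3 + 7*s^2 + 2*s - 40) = (s - 6)/(s^2 + 9*s + 20)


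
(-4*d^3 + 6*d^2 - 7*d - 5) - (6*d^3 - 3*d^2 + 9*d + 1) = -10*d^3 + 9*d^2 - 16*d - 6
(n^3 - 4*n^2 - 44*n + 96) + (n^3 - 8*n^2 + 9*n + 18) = 2*n^3 - 12*n^2 - 35*n + 114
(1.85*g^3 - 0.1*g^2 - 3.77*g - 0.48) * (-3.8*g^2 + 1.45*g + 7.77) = -7.03*g^5 + 3.0625*g^4 + 28.5555*g^3 - 4.4195*g^2 - 29.9889*g - 3.7296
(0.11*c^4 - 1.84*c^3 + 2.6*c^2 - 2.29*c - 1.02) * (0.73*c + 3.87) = 0.0803*c^5 - 0.9175*c^4 - 5.2228*c^3 + 8.3903*c^2 - 9.6069*c - 3.9474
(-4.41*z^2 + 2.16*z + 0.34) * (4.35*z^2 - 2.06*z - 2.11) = -19.1835*z^4 + 18.4806*z^3 + 6.3345*z^2 - 5.258*z - 0.7174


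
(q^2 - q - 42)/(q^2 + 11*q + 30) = (q - 7)/(q + 5)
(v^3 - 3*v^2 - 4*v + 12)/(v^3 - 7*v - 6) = (v - 2)/(v + 1)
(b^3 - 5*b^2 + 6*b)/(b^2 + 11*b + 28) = b*(b^2 - 5*b + 6)/(b^2 + 11*b + 28)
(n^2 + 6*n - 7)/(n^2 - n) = (n + 7)/n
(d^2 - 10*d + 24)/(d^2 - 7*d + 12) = (d - 6)/(d - 3)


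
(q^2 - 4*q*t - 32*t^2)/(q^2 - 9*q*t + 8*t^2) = (q + 4*t)/(q - t)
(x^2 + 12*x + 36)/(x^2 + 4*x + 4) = (x^2 + 12*x + 36)/(x^2 + 4*x + 4)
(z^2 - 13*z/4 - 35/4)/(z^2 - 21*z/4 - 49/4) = (z - 5)/(z - 7)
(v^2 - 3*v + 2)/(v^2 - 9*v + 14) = (v - 1)/(v - 7)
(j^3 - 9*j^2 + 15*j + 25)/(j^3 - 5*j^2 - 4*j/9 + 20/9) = 9*(j^2 - 4*j - 5)/(9*j^2 - 4)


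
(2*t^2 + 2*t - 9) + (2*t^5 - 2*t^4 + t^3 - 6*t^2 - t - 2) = 2*t^5 - 2*t^4 + t^3 - 4*t^2 + t - 11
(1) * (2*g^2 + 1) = 2*g^2 + 1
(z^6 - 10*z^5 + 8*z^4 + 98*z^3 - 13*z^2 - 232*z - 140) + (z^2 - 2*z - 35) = z^6 - 10*z^5 + 8*z^4 + 98*z^3 - 12*z^2 - 234*z - 175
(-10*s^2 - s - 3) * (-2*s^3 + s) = 20*s^5 + 2*s^4 - 4*s^3 - s^2 - 3*s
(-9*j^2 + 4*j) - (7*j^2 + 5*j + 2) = -16*j^2 - j - 2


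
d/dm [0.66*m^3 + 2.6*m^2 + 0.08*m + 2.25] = 1.98*m^2 + 5.2*m + 0.08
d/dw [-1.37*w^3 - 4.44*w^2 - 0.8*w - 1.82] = -4.11*w^2 - 8.88*w - 0.8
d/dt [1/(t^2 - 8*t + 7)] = 2*(4 - t)/(t^2 - 8*t + 7)^2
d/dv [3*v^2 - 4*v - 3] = 6*v - 4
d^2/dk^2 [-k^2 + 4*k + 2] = -2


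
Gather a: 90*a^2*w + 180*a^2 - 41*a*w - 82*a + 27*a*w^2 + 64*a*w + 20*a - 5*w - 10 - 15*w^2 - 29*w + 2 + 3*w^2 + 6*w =a^2*(90*w + 180) + a*(27*w^2 + 23*w - 62) - 12*w^2 - 28*w - 8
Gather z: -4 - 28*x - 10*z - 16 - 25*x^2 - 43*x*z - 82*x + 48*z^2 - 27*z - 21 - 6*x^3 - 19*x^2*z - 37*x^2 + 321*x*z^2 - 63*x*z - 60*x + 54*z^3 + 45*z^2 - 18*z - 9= -6*x^3 - 62*x^2 - 170*x + 54*z^3 + z^2*(321*x + 93) + z*(-19*x^2 - 106*x - 55) - 50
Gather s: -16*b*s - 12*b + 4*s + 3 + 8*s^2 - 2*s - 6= -12*b + 8*s^2 + s*(2 - 16*b) - 3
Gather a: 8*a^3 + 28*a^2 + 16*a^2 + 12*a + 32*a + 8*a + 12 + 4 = 8*a^3 + 44*a^2 + 52*a + 16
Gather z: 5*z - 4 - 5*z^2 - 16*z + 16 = -5*z^2 - 11*z + 12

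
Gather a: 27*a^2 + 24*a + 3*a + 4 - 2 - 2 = 27*a^2 + 27*a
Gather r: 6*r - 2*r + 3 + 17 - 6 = 4*r + 14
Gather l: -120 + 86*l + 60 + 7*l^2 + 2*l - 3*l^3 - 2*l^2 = -3*l^3 + 5*l^2 + 88*l - 60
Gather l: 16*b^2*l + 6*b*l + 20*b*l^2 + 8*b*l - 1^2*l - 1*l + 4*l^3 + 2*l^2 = 4*l^3 + l^2*(20*b + 2) + l*(16*b^2 + 14*b - 2)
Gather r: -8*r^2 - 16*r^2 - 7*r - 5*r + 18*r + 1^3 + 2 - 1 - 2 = -24*r^2 + 6*r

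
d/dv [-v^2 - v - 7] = -2*v - 1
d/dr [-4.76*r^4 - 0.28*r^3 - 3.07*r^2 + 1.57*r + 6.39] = -19.04*r^3 - 0.84*r^2 - 6.14*r + 1.57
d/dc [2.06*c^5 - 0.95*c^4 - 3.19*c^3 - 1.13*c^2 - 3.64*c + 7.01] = 10.3*c^4 - 3.8*c^3 - 9.57*c^2 - 2.26*c - 3.64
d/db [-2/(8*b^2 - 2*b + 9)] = 4*(8*b - 1)/(8*b^2 - 2*b + 9)^2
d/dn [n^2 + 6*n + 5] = 2*n + 6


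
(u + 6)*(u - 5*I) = u^2 + 6*u - 5*I*u - 30*I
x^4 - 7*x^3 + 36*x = x*(x - 6)*(x - 3)*(x + 2)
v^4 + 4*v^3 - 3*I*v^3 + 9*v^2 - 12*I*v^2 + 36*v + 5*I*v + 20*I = (v + 4)*(v - 5*I)*(v + I)^2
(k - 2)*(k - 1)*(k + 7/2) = k^3 + k^2/2 - 17*k/2 + 7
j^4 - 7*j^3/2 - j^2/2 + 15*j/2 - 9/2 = (j - 3)*(j - 1)^2*(j + 3/2)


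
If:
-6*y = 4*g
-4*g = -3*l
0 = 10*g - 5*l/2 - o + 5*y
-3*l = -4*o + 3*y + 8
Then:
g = 12/17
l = 16/17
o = 40/17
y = -8/17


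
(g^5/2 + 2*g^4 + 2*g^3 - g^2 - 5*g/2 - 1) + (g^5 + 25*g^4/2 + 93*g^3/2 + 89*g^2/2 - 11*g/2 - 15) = 3*g^5/2 + 29*g^4/2 + 97*g^3/2 + 87*g^2/2 - 8*g - 16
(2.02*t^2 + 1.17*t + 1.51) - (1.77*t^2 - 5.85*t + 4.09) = 0.25*t^2 + 7.02*t - 2.58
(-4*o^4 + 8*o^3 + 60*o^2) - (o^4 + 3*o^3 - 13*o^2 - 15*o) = -5*o^4 + 5*o^3 + 73*o^2 + 15*o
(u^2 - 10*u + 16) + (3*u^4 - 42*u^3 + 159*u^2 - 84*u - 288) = 3*u^4 - 42*u^3 + 160*u^2 - 94*u - 272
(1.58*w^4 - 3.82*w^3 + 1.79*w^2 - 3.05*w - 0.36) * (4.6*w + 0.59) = 7.268*w^5 - 16.6398*w^4 + 5.9802*w^3 - 12.9739*w^2 - 3.4555*w - 0.2124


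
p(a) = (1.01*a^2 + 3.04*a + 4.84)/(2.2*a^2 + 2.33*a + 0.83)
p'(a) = (-4.4*a - 2.33)*(1.01*a^2 + 3.04*a + 4.84)/(2.2*a^2 + 2.33*a + 0.83)^2 + (2.02*a + 3.04)/(2.2*a^2 + 2.33*a + 0.83)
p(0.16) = 4.25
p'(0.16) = -7.57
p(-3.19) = 0.34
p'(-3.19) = 0.04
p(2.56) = 0.91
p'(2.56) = -0.19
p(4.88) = 0.68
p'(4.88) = -0.05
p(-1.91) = 0.62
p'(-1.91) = 0.66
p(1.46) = 1.28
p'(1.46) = -0.59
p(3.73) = 0.75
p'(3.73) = -0.09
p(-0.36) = 14.03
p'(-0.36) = -29.51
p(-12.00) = 0.39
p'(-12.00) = -0.00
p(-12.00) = 0.39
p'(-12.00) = -0.00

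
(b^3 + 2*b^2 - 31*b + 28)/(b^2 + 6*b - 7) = b - 4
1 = 1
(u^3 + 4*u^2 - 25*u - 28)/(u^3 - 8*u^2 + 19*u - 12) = (u^2 + 8*u + 7)/(u^2 - 4*u + 3)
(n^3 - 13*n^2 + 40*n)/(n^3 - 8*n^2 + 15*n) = (n - 8)/(n - 3)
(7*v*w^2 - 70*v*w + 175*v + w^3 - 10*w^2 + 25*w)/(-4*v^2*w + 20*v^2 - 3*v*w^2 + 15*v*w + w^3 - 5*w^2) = (-7*v*w + 35*v - w^2 + 5*w)/(4*v^2 + 3*v*w - w^2)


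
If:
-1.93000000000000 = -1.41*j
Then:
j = 1.37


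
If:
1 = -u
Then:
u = -1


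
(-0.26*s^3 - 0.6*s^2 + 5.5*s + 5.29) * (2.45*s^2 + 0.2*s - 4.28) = -0.637*s^5 - 1.522*s^4 + 14.4678*s^3 + 16.6285*s^2 - 22.482*s - 22.6412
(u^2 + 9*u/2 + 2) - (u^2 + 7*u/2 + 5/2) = u - 1/2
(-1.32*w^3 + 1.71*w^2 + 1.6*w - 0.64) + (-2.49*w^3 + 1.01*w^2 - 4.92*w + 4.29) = -3.81*w^3 + 2.72*w^2 - 3.32*w + 3.65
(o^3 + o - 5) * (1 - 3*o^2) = -3*o^5 - 2*o^3 + 15*o^2 + o - 5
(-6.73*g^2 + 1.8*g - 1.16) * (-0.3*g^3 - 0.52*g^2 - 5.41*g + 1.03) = 2.019*g^5 + 2.9596*g^4 + 35.8213*g^3 - 16.0667*g^2 + 8.1296*g - 1.1948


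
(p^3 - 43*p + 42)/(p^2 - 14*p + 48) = (p^2 + 6*p - 7)/(p - 8)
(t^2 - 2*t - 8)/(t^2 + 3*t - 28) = (t + 2)/(t + 7)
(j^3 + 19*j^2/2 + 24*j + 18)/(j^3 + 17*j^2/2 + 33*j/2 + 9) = (j + 2)/(j + 1)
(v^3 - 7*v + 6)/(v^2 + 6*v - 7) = (v^2 + v - 6)/(v + 7)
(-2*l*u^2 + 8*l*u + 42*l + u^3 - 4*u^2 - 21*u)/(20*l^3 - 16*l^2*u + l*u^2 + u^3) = (u^2 - 4*u - 21)/(-10*l^2 + 3*l*u + u^2)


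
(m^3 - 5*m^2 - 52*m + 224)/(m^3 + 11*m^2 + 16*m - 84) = (m^2 - 12*m + 32)/(m^2 + 4*m - 12)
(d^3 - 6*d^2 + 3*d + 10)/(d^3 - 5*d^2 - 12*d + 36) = (d^2 - 4*d - 5)/(d^2 - 3*d - 18)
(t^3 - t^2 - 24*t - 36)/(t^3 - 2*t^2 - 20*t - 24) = (t + 3)/(t + 2)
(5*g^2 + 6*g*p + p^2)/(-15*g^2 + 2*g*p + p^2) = (g + p)/(-3*g + p)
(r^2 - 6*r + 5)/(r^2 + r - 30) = (r - 1)/(r + 6)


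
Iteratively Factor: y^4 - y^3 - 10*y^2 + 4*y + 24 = (y + 2)*(y^3 - 3*y^2 - 4*y + 12) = (y - 2)*(y + 2)*(y^2 - y - 6) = (y - 3)*(y - 2)*(y + 2)*(y + 2)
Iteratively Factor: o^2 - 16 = (o - 4)*(o + 4)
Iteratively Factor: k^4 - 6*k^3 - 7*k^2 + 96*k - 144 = (k + 4)*(k^3 - 10*k^2 + 33*k - 36) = (k - 3)*(k + 4)*(k^2 - 7*k + 12) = (k - 3)^2*(k + 4)*(k - 4)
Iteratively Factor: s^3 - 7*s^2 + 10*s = (s - 2)*(s^2 - 5*s) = (s - 5)*(s - 2)*(s)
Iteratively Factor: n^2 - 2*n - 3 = (n - 3)*(n + 1)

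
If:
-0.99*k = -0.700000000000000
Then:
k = 0.71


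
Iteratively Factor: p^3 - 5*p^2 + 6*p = (p)*(p^2 - 5*p + 6) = p*(p - 2)*(p - 3)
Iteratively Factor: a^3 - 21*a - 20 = (a + 4)*(a^2 - 4*a - 5) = (a - 5)*(a + 4)*(a + 1)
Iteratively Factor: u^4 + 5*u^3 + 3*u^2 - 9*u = (u + 3)*(u^3 + 2*u^2 - 3*u) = (u + 3)^2*(u^2 - u) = u*(u + 3)^2*(u - 1)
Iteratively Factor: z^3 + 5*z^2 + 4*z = (z + 4)*(z^2 + z) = (z + 1)*(z + 4)*(z)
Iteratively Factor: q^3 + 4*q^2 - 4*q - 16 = (q - 2)*(q^2 + 6*q + 8) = (q - 2)*(q + 4)*(q + 2)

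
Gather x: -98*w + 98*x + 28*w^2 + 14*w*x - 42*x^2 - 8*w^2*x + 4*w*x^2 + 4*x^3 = 28*w^2 - 98*w + 4*x^3 + x^2*(4*w - 42) + x*(-8*w^2 + 14*w + 98)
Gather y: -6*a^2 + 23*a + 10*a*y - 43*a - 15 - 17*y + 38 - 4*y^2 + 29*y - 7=-6*a^2 - 20*a - 4*y^2 + y*(10*a + 12) + 16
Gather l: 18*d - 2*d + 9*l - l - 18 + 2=16*d + 8*l - 16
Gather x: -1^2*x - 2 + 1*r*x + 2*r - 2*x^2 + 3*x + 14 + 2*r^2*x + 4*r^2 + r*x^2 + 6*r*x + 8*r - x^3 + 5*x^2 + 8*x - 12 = 4*r^2 + 10*r - x^3 + x^2*(r + 3) + x*(2*r^2 + 7*r + 10)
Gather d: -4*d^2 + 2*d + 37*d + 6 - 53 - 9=-4*d^2 + 39*d - 56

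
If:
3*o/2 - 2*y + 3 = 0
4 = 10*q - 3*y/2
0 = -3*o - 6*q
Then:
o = -50/49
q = 25/49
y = 36/49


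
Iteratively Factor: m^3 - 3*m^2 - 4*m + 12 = (m + 2)*(m^2 - 5*m + 6) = (m - 3)*(m + 2)*(m - 2)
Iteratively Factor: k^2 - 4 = (k + 2)*(k - 2)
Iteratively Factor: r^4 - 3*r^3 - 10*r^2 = (r + 2)*(r^3 - 5*r^2) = r*(r + 2)*(r^2 - 5*r) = r^2*(r + 2)*(r - 5)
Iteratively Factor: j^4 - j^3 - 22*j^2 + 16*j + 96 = (j - 4)*(j^3 + 3*j^2 - 10*j - 24) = (j - 4)*(j - 3)*(j^2 + 6*j + 8) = (j - 4)*(j - 3)*(j + 4)*(j + 2)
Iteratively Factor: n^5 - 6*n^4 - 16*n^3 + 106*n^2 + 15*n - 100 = (n - 5)*(n^4 - n^3 - 21*n^2 + n + 20) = (n - 5)^2*(n^3 + 4*n^2 - n - 4) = (n - 5)^2*(n + 1)*(n^2 + 3*n - 4) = (n - 5)^2*(n - 1)*(n + 1)*(n + 4)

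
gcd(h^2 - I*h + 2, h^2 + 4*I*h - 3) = h + I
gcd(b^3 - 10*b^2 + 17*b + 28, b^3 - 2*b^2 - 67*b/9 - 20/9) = b - 4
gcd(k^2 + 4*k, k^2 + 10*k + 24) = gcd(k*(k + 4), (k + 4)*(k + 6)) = k + 4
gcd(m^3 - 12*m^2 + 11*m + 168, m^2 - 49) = m - 7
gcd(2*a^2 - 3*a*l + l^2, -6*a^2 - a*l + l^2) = 1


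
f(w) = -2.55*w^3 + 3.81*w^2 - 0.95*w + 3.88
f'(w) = -7.65*w^2 + 7.62*w - 0.95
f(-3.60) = 175.65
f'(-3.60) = -127.53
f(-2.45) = 66.58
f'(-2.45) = -65.54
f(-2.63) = 79.12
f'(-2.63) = -73.90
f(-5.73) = 614.15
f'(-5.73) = -295.78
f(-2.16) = 49.41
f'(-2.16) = -53.10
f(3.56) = -66.27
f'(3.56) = -70.78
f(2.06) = -4.20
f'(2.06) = -17.72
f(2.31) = -9.42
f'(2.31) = -24.17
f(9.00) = -1555.01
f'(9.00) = -552.02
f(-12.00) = 4970.32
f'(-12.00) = -1193.99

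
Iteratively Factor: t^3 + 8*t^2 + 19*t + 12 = (t + 1)*(t^2 + 7*t + 12) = (t + 1)*(t + 4)*(t + 3)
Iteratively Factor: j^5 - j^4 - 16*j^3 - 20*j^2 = (j - 5)*(j^4 + 4*j^3 + 4*j^2) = (j - 5)*(j + 2)*(j^3 + 2*j^2) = j*(j - 5)*(j + 2)*(j^2 + 2*j) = j^2*(j - 5)*(j + 2)*(j + 2)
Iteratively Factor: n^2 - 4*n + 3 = (n - 1)*(n - 3)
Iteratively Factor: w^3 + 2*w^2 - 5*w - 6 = (w + 1)*(w^2 + w - 6) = (w + 1)*(w + 3)*(w - 2)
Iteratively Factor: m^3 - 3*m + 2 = (m - 1)*(m^2 + m - 2) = (m - 1)*(m + 2)*(m - 1)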